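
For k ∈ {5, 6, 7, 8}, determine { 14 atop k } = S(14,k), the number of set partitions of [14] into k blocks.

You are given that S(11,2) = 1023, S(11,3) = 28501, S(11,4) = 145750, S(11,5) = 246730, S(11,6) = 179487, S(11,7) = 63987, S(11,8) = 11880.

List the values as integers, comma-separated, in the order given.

40075035, 63436373, 49329280, 20912320

i=12: T(12,3)=1023+3·28501=86526 | T(12,4)=28501+4·145750=611501 | T(12,5)=145750+5·246730=1379400 | T(12,6)=246730+6·179487=1323652 | T(12,7)=179487+7·63987=627396 | T(12,8)=63987+8·11880=159027
i=13: T(13,4)=86526+4·611501=2532530 | T(13,5)=611501+5·1379400=7508501 | T(13,6)=1379400+6·1323652=9321312 | T(13,7)=1323652+7·627396=5715424 | T(13,8)=627396+8·159027=1899612
i=14: T(14,5)=2532530+5·7508501=40075035 | T(14,6)=7508501+6·9321312=63436373 | T(14,7)=9321312+7·5715424=49329280 | T(14,8)=5715424+8·1899612=20912320
Read S(14,5) = 40075035, S(14,6) = 63436373, S(14,7) = 49329280, S(14,8) = 20912320.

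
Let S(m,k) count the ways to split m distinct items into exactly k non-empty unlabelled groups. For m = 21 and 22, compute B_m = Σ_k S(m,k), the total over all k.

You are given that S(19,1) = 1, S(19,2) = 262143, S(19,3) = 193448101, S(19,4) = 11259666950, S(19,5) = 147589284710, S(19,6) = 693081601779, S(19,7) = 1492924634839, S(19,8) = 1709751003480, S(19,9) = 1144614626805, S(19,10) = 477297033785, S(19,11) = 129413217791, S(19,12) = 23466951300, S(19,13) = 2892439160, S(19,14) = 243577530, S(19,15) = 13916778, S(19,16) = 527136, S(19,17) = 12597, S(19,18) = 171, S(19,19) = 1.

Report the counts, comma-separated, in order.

r20: T_20,1=1×1+0=1; T_20,2=2×262143+1=524287; T_20,3=3×193448101+262143=580606446; T_20,4=4×11259666950+193448101=45232115901; T_20,5=5×147589284710+11259666950=749206090500; T_20,6=6×693081601779+147589284710=4306078895384; T_20,7=7×1492924634839+693081601779=11143554045652; T_20,8=8×1709751003480+1492924634839=15170932662679; T_20,9=9×1144614626805+1709751003480=12011282644725; T_20,10=10×477297033785+1144614626805=5917584964655; T_20,11=11×129413217791+477297033785=1900842429486; T_20,12=12×23466951300+129413217791=411016633391; T_20,13=13×2892439160+23466951300=61068660380; T_20,14=14×243577530+2892439160=6302524580; T_20,15=15×13916778+243577530=452329200; T_20,16=16×527136+13916778=22350954; T_20,17=17×12597+527136=741285; T_20,18=18×171+12597=15675; T_20,19=19×1+171=190; T_20,20=20×0+1=1
r21: T_21,1=1×1+0=1; T_21,2=2×524287+1=1048575; T_21,3=3×580606446+524287=1742343625; T_21,4=4×45232115901+580606446=181509070050; T_21,5=5×749206090500+45232115901=3791262568401; T_21,6=6×4306078895384+749206090500=26585679462804; T_21,7=7×11143554045652+4306078895384=82310957214948; T_21,8=8×15170932662679+11143554045652=132511015347084; T_21,9=9×12011282644725+15170932662679=123272476465204; T_21,10=10×5917584964655+12011282644725=71187132291275; T_21,11=11×1900842429486+5917584964655=26826851689001; T_21,12=12×411016633391+1900842429486=6833042030178; T_21,13=13×61068660380+411016633391=1204909218331; T_21,14=14×6302524580+61068660380=149304004500; T_21,15=15×452329200+6302524580=13087462580; T_21,16=16×22350954+452329200=809944464; T_21,17=17×741285+22350954=34952799; T_21,18=18×15675+741285=1023435; T_21,19=19×190+15675=19285; T_21,20=20×1+190=210; T_21,21=21×0+1=1
r22: T_22,1=1×1+0=1; T_22,2=2×1048575+1=2097151; T_22,3=3×1742343625+1048575=5228079450; T_22,4=4×181509070050+1742343625=727778623825; T_22,5=5×3791262568401+181509070050=19137821912055; T_22,6=6×26585679462804+3791262568401=163305339345225; T_22,7=7×82310957214948+26585679462804=602762379967440; T_22,8=8×132511015347084+82310957214948=1142399079991620; T_22,9=9×123272476465204+132511015347084=1241963303533920; T_22,10=10×71187132291275+123272476465204=835143799377954; T_22,11=11×26826851689001+71187132291275=366282500870286; T_22,12=12×6833042030178+26826851689001=108823356051137; T_22,13=13×1204909218331+6833042030178=22496861868481; T_22,14=14×149304004500+1204909218331=3295165281331; T_22,15=15×13087462580+149304004500=345615943200; T_22,16=16×809944464+13087462580=26046574004; T_22,17=17×34952799+809944464=1404142047; T_22,18=18×1023435+34952799=53374629; T_22,19=19×19285+1023435=1389850; T_22,20=20×210+19285=23485; T_22,21=21×1+210=231; T_22,22=22×0+1=1
B_21 = ΣS(21,k) = 1+1048575+1742343625+181509070050+3791262568401+26585679462804+82310957214948+132511015347084+123272476465204+71187132291275+26826851689001+6833042030178+1204909218331+149304004500+13087462580+809944464+34952799+1023435+19285+210+1 = 474869816156751
B_22 = ΣS(22,k) = 1+2097151+5228079450+727778623825+19137821912055+163305339345225+602762379967440+1142399079991620+1241963303533920+835143799377954+366282500870286+108823356051137+22496861868481+3295165281331+345615943200+26046574004+1404142047+53374629+1389850+23485+231+1 = 4506715738447323

474869816156751, 4506715738447323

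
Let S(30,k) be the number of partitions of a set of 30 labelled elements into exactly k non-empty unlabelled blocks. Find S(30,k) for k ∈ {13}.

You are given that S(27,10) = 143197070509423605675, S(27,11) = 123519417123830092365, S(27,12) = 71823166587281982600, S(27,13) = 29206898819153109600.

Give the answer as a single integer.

i=28: T(28,11)=143197070509423605675+11·123519417123830092365=1501910658871554621690 | T(28,12)=123519417123830092365+12·71823166587281982600=985397416171213883565 | T(28,13)=71823166587281982600+13·29206898819153109600=451512851236272407400
i=29: T(29,12)=1501910658871554621690+12·985397416171213883565=13326679652926121224470 | T(29,13)=985397416171213883565+13·451512851236272407400=6855064482242755179765
i=30: T(30,13)=13326679652926121224470+13·6855064482242755179765=102442517922081938561415
Read S(30,13) = 102442517922081938561415.

102442517922081938561415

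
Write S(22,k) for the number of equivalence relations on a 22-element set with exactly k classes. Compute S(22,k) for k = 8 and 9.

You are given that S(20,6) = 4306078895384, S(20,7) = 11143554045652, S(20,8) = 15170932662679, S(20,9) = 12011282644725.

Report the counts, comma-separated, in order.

i=21: T(21,7)=4306078895384+7·11143554045652=82310957214948 | T(21,8)=11143554045652+8·15170932662679=132511015347084 | T(21,9)=15170932662679+9·12011282644725=123272476465204
i=22: T(22,8)=82310957214948+8·132511015347084=1142399079991620 | T(22,9)=132511015347084+9·123272476465204=1241963303533920
Read S(22,8) = 1142399079991620, S(22,9) = 1241963303533920.

1142399079991620, 1241963303533920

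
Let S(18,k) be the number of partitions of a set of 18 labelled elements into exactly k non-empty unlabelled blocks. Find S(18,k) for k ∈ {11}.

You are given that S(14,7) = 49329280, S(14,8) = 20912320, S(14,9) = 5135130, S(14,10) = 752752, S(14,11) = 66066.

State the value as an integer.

@15  (15,8):20912320·8+49329280→216627840, (15,9):5135130·9+20912320→67128490, (15,10):752752·10+5135130→12662650, (15,11):66066·11+752752→1479478
@16  (16,9):67128490·9+216627840→820784250, (16,10):12662650·10+67128490→193754990, (16,11):1479478·11+12662650→28936908
@17  (17,10):193754990·10+820784250→2758334150, (17,11):28936908·11+193754990→512060978
@18  (18,11):512060978·11+2758334150→8391004908
Read S(18,11) = 8391004908.

8391004908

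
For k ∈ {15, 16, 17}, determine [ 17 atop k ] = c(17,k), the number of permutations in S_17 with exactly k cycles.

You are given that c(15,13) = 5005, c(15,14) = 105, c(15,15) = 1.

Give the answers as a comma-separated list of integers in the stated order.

r16: T_16,14=15×105+5005=6580; T_16,15=15×1+105=120; T_16,16=15×0+1=1
r17: T_17,15=16×120+6580=8500; T_17,16=16×1+120=136; T_17,17=16×0+1=1
Read c(17,15) = 8500, c(17,16) = 136, c(17,17) = 1.

8500, 136, 1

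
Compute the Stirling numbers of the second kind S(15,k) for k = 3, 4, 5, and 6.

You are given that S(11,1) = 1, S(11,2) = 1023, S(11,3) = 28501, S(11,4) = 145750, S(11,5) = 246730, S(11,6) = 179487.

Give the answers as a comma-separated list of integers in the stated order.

[12] T[12,1]:1*1+0=1 · T[12,2]:2*1023+1=2047 · T[12,3]:3*28501+1023=86526 · T[12,4]:4*145750+28501=611501 · T[12,5]:5*246730+145750=1379400 · T[12,6]:6*179487+246730=1323652
[13] T[13,1]:1*1+0=1 · T[13,2]:2*2047+1=4095 · T[13,3]:3*86526+2047=261625 · T[13,4]:4*611501+86526=2532530 · T[13,5]:5*1379400+611501=7508501 · T[13,6]:6*1323652+1379400=9321312
[14] T[14,2]:2*4095+1=8191 · T[14,3]:3*261625+4095=788970 · T[14,4]:4*2532530+261625=10391745 · T[14,5]:5*7508501+2532530=40075035 · T[14,6]:6*9321312+7508501=63436373
[15] T[15,3]:3*788970+8191=2375101 · T[15,4]:4*10391745+788970=42355950 · T[15,5]:5*40075035+10391745=210766920 · T[15,6]:6*63436373+40075035=420693273
Read S(15,3) = 2375101, S(15,4) = 42355950, S(15,5) = 210766920, S(15,6) = 420693273.

2375101, 42355950, 210766920, 420693273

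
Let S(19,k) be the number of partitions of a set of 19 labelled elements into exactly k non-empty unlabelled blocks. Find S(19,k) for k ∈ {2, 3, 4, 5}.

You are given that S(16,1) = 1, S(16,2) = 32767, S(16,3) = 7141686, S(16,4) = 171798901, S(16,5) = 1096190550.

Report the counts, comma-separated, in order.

[17] T[17,1]:1*1+0=1 · T[17,2]:2*32767+1=65535 · T[17,3]:3*7141686+32767=21457825 · T[17,4]:4*171798901+7141686=694337290 · T[17,5]:5*1096190550+171798901=5652751651
[18] T[18,1]:1*1+0=1 · T[18,2]:2*65535+1=131071 · T[18,3]:3*21457825+65535=64439010 · T[18,4]:4*694337290+21457825=2798806985 · T[18,5]:5*5652751651+694337290=28958095545
[19] T[19,2]:2*131071+1=262143 · T[19,3]:3*64439010+131071=193448101 · T[19,4]:4*2798806985+64439010=11259666950 · T[19,5]:5*28958095545+2798806985=147589284710
Read S(19,2) = 262143, S(19,3) = 193448101, S(19,4) = 11259666950, S(19,5) = 147589284710.

262143, 193448101, 11259666950, 147589284710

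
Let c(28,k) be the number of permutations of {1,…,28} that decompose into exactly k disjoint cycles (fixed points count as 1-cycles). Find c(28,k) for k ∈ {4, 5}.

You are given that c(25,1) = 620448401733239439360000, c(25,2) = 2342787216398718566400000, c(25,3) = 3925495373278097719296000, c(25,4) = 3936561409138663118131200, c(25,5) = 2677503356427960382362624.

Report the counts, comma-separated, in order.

77226989703299075087834112000, 55278125307966865191587481600

[26] T[26,2]:25*2342787216398718566400000+620448401733239439360000=59190128811701203599360000 · T[26,3]:25*3925495373278097719296000+2342787216398718566400000=100480171548351161548800000 · T[26,4]:25*3936561409138663118131200+3925495373278097719296000=102339530601744675672576000 · T[26,5]:25*2677503356427960382362624+3936561409138663118131200=70874145319837672677196800
[27] T[27,3]:26*100480171548351161548800000+59190128811701203599360000=2671674589068831403868160000 · T[27,4]:26*102339530601744675672576000+100480171548351161548800000=2761307967193712729035776000 · T[27,5]:26*70874145319837672677196800+102339530601744675672576000=1945067308917524165279692800
[28] T[28,4]:27*2761307967193712729035776000+2671674589068831403868160000=77226989703299075087834112000 · T[28,5]:27*1945067308917524165279692800+2761307967193712729035776000=55278125307966865191587481600
Read c(28,4) = 77226989703299075087834112000, c(28,5) = 55278125307966865191587481600.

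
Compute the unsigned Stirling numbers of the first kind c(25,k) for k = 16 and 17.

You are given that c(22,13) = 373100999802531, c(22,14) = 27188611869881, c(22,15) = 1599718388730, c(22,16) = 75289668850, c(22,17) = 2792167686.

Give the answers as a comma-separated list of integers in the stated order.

r23: T_23,14=22×27188611869881+373100999802531=971250460939913; T_23,15=22×1599718388730+27188611869881=62382416421941; T_23,16=22×75289668850+1599718388730=3256091103430; T_23,17=22×2792167686+75289668850=136717357942
r24: T_24,15=23×62382416421941+971250460939913=2406046038644556; T_24,16=23×3256091103430+62382416421941=137272511800831; T_24,17=23×136717357942+3256091103430=6400590336096
r25: T_25,16=24×137272511800831+2406046038644556=5700586321864500; T_25,17=24×6400590336096+137272511800831=290886679867135
Read c(25,16) = 5700586321864500, c(25,17) = 290886679867135.

5700586321864500, 290886679867135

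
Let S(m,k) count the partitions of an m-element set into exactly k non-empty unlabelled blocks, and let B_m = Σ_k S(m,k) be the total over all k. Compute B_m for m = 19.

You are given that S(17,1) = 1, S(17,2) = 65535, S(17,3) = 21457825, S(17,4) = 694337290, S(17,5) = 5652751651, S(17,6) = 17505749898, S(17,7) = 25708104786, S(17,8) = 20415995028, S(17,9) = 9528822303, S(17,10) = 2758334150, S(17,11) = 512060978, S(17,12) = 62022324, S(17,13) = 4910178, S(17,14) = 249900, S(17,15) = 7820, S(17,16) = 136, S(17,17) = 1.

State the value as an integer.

5832742205057

[18] T[18,1]:1*1+0=1 · T[18,2]:2*65535+1=131071 · T[18,3]:3*21457825+65535=64439010 · T[18,4]:4*694337290+21457825=2798806985 · T[18,5]:5*5652751651+694337290=28958095545 · T[18,6]:6*17505749898+5652751651=110687251039 · T[18,7]:7*25708104786+17505749898=197462483400 · T[18,8]:8*20415995028+25708104786=189036065010 · T[18,9]:9*9528822303+20415995028=106175395755 · T[18,10]:10*2758334150+9528822303=37112163803 · T[18,11]:11*512060978+2758334150=8391004908 · T[18,12]:12*62022324+512060978=1256328866 · T[18,13]:13*4910178+62022324=125854638 · T[18,14]:14*249900+4910178=8408778 · T[18,15]:15*7820+249900=367200 · T[18,16]:16*136+7820=9996 · T[18,17]:17*1+136=153 · T[18,18]:18*0+1=1
[19] T[19,1]:1*1+0=1 · T[19,2]:2*131071+1=262143 · T[19,3]:3*64439010+131071=193448101 · T[19,4]:4*2798806985+64439010=11259666950 · T[19,5]:5*28958095545+2798806985=147589284710 · T[19,6]:6*110687251039+28958095545=693081601779 · T[19,7]:7*197462483400+110687251039=1492924634839 · T[19,8]:8*189036065010+197462483400=1709751003480 · T[19,9]:9*106175395755+189036065010=1144614626805 · T[19,10]:10*37112163803+106175395755=477297033785 · T[19,11]:11*8391004908+37112163803=129413217791 · T[19,12]:12*1256328866+8391004908=23466951300 · T[19,13]:13*125854638+1256328866=2892439160 · T[19,14]:14*8408778+125854638=243577530 · T[19,15]:15*367200+8408778=13916778 · T[19,16]:16*9996+367200=527136 · T[19,17]:17*153+9996=12597 · T[19,18]:18*1+153=171 · T[19,19]:19*0+1=1
B_19 = ΣS(19,k) = 1+262143+193448101+11259666950+147589284710+693081601779+1492924634839+1709751003480+1144614626805+477297033785+129413217791+23466951300+2892439160+243577530+13916778+527136+12597+171+1 = 5832742205057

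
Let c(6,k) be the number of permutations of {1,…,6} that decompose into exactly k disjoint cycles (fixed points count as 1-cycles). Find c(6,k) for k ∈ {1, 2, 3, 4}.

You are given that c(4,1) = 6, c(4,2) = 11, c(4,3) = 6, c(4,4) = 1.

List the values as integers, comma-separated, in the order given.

120, 274, 225, 85

i=5: T(5,1)=0+4·6=24 | T(5,2)=6+4·11=50 | T(5,3)=11+4·6=35 | T(5,4)=6+4·1=10
i=6: T(6,1)=0+5·24=120 | T(6,2)=24+5·50=274 | T(6,3)=50+5·35=225 | T(6,4)=35+5·10=85
Read c(6,1) = 120, c(6,2) = 274, c(6,3) = 225, c(6,4) = 85.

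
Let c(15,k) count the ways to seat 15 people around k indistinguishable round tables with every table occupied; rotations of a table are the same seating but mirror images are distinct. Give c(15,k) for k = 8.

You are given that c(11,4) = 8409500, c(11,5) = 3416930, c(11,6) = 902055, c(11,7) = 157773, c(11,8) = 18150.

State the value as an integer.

r12: T_12,5=11×3416930+8409500=45995730; T_12,6=11×902055+3416930=13339535; T_12,7=11×157773+902055=2637558; T_12,8=11×18150+157773=357423
r13: T_13,6=12×13339535+45995730=206070150; T_13,7=12×2637558+13339535=44990231; T_13,8=12×357423+2637558=6926634
r14: T_14,7=13×44990231+206070150=790943153; T_14,8=13×6926634+44990231=135036473
r15: T_15,8=14×135036473+790943153=2681453775
Read c(15,8) = 2681453775.

2681453775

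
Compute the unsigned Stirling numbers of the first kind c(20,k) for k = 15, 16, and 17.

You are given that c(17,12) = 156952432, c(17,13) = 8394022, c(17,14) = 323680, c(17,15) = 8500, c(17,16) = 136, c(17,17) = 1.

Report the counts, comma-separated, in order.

973941900, 34916946, 920550

row 18: T[18][13]=17·8394022+156952432=299650806  T[18][14]=17·323680+8394022=13896582  T[18][15]=17·8500+323680=468180  T[18][16]=17·136+8500=10812  T[18][17]=17·1+136=153
row 19: T[19][14]=18·13896582+299650806=549789282  T[19][15]=18·468180+13896582=22323822  T[19][16]=18·10812+468180=662796  T[19][17]=18·153+10812=13566
row 20: T[20][15]=19·22323822+549789282=973941900  T[20][16]=19·662796+22323822=34916946  T[20][17]=19·13566+662796=920550
Read c(20,15) = 973941900, c(20,16) = 34916946, c(20,17) = 920550.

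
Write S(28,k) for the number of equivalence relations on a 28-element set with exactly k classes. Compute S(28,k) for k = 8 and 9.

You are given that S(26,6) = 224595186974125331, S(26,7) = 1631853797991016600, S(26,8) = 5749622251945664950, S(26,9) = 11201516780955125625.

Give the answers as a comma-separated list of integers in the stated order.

392678226281361931131, 1006698291338432496375

i=27: T(27,7)=224595186974125331+7·1631853797991016600=11647571772911241531 | T(27,8)=1631853797991016600+8·5749622251945664950=47628831813556336200 | T(27,9)=5749622251945664950+9·11201516780955125625=106563273280541795575
i=28: T(28,8)=11647571772911241531+8·47628831813556336200=392678226281361931131 | T(28,9)=47628831813556336200+9·106563273280541795575=1006698291338432496375
Read S(28,8) = 392678226281361931131, S(28,9) = 1006698291338432496375.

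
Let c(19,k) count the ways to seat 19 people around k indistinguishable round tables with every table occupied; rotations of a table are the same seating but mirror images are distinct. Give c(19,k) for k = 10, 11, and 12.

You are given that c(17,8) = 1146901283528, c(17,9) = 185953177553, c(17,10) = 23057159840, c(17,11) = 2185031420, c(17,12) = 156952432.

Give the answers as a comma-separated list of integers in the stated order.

r18: T_18,9=17×185953177553+1146901283528=4308105301929; T_18,10=17×23057159840+185953177553=577924894833; T_18,11=17×2185031420+23057159840=60202693980; T_18,12=17×156952432+2185031420=4853222764
r19: T_19,10=18×577924894833+4308105301929=14710753408923; T_19,11=18×60202693980+577924894833=1661573386473; T_19,12=18×4853222764+60202693980=147560703732
Read c(19,10) = 14710753408923, c(19,11) = 1661573386473, c(19,12) = 147560703732.

14710753408923, 1661573386473, 147560703732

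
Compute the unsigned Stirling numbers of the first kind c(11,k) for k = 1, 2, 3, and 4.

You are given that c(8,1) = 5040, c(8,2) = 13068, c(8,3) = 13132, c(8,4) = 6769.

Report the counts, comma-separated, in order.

[9] T[9,1]:8*5040+0=40320 · T[9,2]:8*13068+5040=109584 · T[9,3]:8*13132+13068=118124 · T[9,4]:8*6769+13132=67284
[10] T[10,1]:9*40320+0=362880 · T[10,2]:9*109584+40320=1026576 · T[10,3]:9*118124+109584=1172700 · T[10,4]:9*67284+118124=723680
[11] T[11,1]:10*362880+0=3628800 · T[11,2]:10*1026576+362880=10628640 · T[11,3]:10*1172700+1026576=12753576 · T[11,4]:10*723680+1172700=8409500
Read c(11,1) = 3628800, c(11,2) = 10628640, c(11,3) = 12753576, c(11,4) = 8409500.

3628800, 10628640, 12753576, 8409500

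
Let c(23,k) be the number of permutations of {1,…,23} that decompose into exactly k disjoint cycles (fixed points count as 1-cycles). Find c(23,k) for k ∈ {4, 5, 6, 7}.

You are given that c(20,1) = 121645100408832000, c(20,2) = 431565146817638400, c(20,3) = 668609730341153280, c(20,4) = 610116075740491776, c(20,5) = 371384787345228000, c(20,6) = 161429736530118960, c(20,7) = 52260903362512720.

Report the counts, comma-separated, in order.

i=21: T(21,2)=121645100408832000+20·431565146817638400=8752948036761600000 | T(21,3)=431565146817638400+20·668609730341153280=13803759753640704000 | T(21,4)=668609730341153280+20·610116075740491776=12870931245150988800 | T(21,5)=610116075740491776+20·371384787345228000=8037811822645051776 | T(21,6)=371384787345228000+20·161429736530118960=3599979517947607200 | T(21,7)=161429736530118960+20·52260903362512720=1206647803780373360
i=22: T(22,3)=8752948036761600000+21·13803759753640704000=298631902863216384000 | T(22,4)=13803759753640704000+21·12870931245150988800=284093315901811468800 | T(22,5)=12870931245150988800+21·8037811822645051776=181664979520697076096 | T(22,6)=8037811822645051776+21·3599979517947607200=83637381699544802976 | T(22,7)=3599979517947607200+21·1206647803780373360=28939583397335447760
i=23: T(23,4)=298631902863216384000+22·284093315901811468800=6548684852703068697600 | T(23,5)=284093315901811468800+22·181664979520697076096=4280722865357147142912 | T(23,6)=181664979520697076096+22·83637381699544802976=2021687376910682741568 | T(23,7)=83637381699544802976+22·28939583397335447760=720308216440924653696
Read c(23,4) = 6548684852703068697600, c(23,5) = 4280722865357147142912, c(23,6) = 2021687376910682741568, c(23,7) = 720308216440924653696.

6548684852703068697600, 4280722865357147142912, 2021687376910682741568, 720308216440924653696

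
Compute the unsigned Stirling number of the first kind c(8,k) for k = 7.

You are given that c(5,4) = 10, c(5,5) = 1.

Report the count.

row 6: T[6][5]=5·1+10=15  T[6][6]=5·0+1=1
row 7: T[7][6]=6·1+15=21  T[7][7]=6·0+1=1
row 8: T[8][7]=7·1+21=28
Read c(8,7) = 28.

28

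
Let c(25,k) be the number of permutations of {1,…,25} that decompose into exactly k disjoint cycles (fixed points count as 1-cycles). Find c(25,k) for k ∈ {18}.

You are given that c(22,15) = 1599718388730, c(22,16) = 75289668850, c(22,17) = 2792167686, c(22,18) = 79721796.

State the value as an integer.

12191224980000

i=23: T(23,16)=1599718388730+22·75289668850=3256091103430 | T(23,17)=75289668850+22·2792167686=136717357942 | T(23,18)=2792167686+22·79721796=4546047198
i=24: T(24,17)=3256091103430+23·136717357942=6400590336096 | T(24,18)=136717357942+23·4546047198=241276443496
i=25: T(25,18)=6400590336096+24·241276443496=12191224980000
Read c(25,18) = 12191224980000.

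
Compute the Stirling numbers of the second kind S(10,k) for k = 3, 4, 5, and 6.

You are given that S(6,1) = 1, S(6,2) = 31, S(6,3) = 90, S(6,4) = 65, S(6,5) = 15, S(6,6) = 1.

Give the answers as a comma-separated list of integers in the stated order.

9330, 34105, 42525, 22827

r7: T_7,1=1×1+0=1; T_7,2=2×31+1=63; T_7,3=3×90+31=301; T_7,4=4×65+90=350; T_7,5=5×15+65=140; T_7,6=6×1+15=21
r8: T_8,1=1×1+0=1; T_8,2=2×63+1=127; T_8,3=3×301+63=966; T_8,4=4×350+301=1701; T_8,5=5×140+350=1050; T_8,6=6×21+140=266
r9: T_9,2=2×127+1=255; T_9,3=3×966+127=3025; T_9,4=4×1701+966=7770; T_9,5=5×1050+1701=6951; T_9,6=6×266+1050=2646
r10: T_10,3=3×3025+255=9330; T_10,4=4×7770+3025=34105; T_10,5=5×6951+7770=42525; T_10,6=6×2646+6951=22827
Read S(10,3) = 9330, S(10,4) = 34105, S(10,5) = 42525, S(10,6) = 22827.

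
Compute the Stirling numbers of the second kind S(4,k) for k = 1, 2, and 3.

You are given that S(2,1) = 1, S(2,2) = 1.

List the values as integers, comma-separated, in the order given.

1, 7, 6

row 3: T[3][1]=1·1+0=1  T[3][2]=2·1+1=3  T[3][3]=3·0+1=1
row 4: T[4][1]=1·1+0=1  T[4][2]=2·3+1=7  T[4][3]=3·1+3=6
Read S(4,1) = 1, S(4,2) = 7, S(4,3) = 6.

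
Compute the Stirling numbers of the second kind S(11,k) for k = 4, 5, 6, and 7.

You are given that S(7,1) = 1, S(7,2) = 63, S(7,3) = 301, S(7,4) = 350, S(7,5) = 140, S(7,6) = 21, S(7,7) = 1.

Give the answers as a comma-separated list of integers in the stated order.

r8: T_8,1=1×1+0=1; T_8,2=2×63+1=127; T_8,3=3×301+63=966; T_8,4=4×350+301=1701; T_8,5=5×140+350=1050; T_8,6=6×21+140=266; T_8,7=7×1+21=28
r9: T_9,2=2×127+1=255; T_9,3=3×966+127=3025; T_9,4=4×1701+966=7770; T_9,5=5×1050+1701=6951; T_9,6=6×266+1050=2646; T_9,7=7×28+266=462
r10: T_10,3=3×3025+255=9330; T_10,4=4×7770+3025=34105; T_10,5=5×6951+7770=42525; T_10,6=6×2646+6951=22827; T_10,7=7×462+2646=5880
r11: T_11,4=4×34105+9330=145750; T_11,5=5×42525+34105=246730; T_11,6=6×22827+42525=179487; T_11,7=7×5880+22827=63987
Read S(11,4) = 145750, S(11,5) = 246730, S(11,6) = 179487, S(11,7) = 63987.

145750, 246730, 179487, 63987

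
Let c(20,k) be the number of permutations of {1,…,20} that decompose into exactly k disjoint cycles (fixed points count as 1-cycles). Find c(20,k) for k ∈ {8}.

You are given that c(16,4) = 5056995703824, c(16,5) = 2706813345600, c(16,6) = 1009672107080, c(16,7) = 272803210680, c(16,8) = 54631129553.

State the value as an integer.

r17: T_17,5=16×2706813345600+5056995703824=48366009233424; T_17,6=16×1009672107080+2706813345600=18861567058880; T_17,7=16×272803210680+1009672107080=5374523477960; T_17,8=16×54631129553+272803210680=1146901283528
r18: T_18,6=17×18861567058880+48366009233424=369012649234384; T_18,7=17×5374523477960+18861567058880=110228466184200; T_18,8=17×1146901283528+5374523477960=24871845297936
r19: T_19,7=18×110228466184200+369012649234384=2353125040549984; T_19,8=18×24871845297936+110228466184200=557921681547048
r20: T_20,8=19×557921681547048+2353125040549984=12953636989943896
Read c(20,8) = 12953636989943896.

12953636989943896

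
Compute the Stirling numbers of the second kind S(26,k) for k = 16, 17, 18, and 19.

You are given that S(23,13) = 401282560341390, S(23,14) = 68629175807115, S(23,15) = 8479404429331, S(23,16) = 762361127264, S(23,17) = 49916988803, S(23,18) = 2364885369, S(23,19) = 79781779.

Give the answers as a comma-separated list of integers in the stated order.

12725877242482560, 1343731795378830, 107025546101760, 6433839018750

[24] T[24,14]:14*68629175807115+401282560341390=1362091021641000 · T[24,15]:15*8479404429331+68629175807115=195820242247080 · T[24,16]:16*762361127264+8479404429331=20677182465555 · T[24,17]:17*49916988803+762361127264=1610949936915 · T[24,18]:18*2364885369+49916988803=92484925445 · T[24,19]:19*79781779+2364885369=3880739170
[25] T[25,15]:15*195820242247080+1362091021641000=4299394655347200 · T[25,16]:16*20677182465555+195820242247080=526655161695960 · T[25,17]:17*1610949936915+20677182465555=48063331393110 · T[25,18]:18*92484925445+1610949936915=3275678594925 · T[25,19]:19*3880739170+92484925445=166218969675
[26] T[26,16]:16*526655161695960+4299394655347200=12725877242482560 · T[26,17]:17*48063331393110+526655161695960=1343731795378830 · T[26,18]:18*3275678594925+48063331393110=107025546101760 · T[26,19]:19*166218969675+3275678594925=6433839018750
Read S(26,16) = 12725877242482560, S(26,17) = 1343731795378830, S(26,18) = 107025546101760, S(26,19) = 6433839018750.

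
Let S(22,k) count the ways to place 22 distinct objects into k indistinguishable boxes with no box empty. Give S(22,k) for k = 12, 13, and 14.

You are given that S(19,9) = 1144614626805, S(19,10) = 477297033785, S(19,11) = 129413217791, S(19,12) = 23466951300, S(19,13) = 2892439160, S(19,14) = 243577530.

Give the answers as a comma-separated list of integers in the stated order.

i=20: T(20,10)=1144614626805+10·477297033785=5917584964655 | T(20,11)=477297033785+11·129413217791=1900842429486 | T(20,12)=129413217791+12·23466951300=411016633391 | T(20,13)=23466951300+13·2892439160=61068660380 | T(20,14)=2892439160+14·243577530=6302524580
i=21: T(21,11)=5917584964655+11·1900842429486=26826851689001 | T(21,12)=1900842429486+12·411016633391=6833042030178 | T(21,13)=411016633391+13·61068660380=1204909218331 | T(21,14)=61068660380+14·6302524580=149304004500
i=22: T(22,12)=26826851689001+12·6833042030178=108823356051137 | T(22,13)=6833042030178+13·1204909218331=22496861868481 | T(22,14)=1204909218331+14·149304004500=3295165281331
Read S(22,12) = 108823356051137, S(22,13) = 22496861868481, S(22,14) = 3295165281331.

108823356051137, 22496861868481, 3295165281331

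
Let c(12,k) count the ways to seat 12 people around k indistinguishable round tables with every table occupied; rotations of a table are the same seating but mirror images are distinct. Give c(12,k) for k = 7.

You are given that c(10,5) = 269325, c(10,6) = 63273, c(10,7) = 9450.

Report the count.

2637558

i=11: T(11,6)=269325+10·63273=902055 | T(11,7)=63273+10·9450=157773
i=12: T(12,7)=902055+11·157773=2637558
Read c(12,7) = 2637558.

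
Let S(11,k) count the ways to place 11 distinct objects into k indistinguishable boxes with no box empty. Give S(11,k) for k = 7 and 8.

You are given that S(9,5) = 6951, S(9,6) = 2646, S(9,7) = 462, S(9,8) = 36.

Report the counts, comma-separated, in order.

63987, 11880

row 10: T[10][6]=6·2646+6951=22827  T[10][7]=7·462+2646=5880  T[10][8]=8·36+462=750
row 11: T[11][7]=7·5880+22827=63987  T[11][8]=8·750+5880=11880
Read S(11,7) = 63987, S(11,8) = 11880.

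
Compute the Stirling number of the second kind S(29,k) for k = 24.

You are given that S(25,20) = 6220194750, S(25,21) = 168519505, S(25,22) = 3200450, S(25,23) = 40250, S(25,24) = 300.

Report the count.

33738295500

r26: T_26,21=21×168519505+6220194750=9759104355; T_26,22=22×3200450+168519505=238929405; T_26,23=23×40250+3200450=4126200; T_26,24=24×300+40250=47450
r27: T_27,22=22×238929405+9759104355=15015551265; T_27,23=23×4126200+238929405=333832005; T_27,24=24×47450+4126200=5265000
r28: T_28,23=23×333832005+15015551265=22693687380; T_28,24=24×5265000+333832005=460192005
r29: T_29,24=24×460192005+22693687380=33738295500
Read S(29,24) = 33738295500.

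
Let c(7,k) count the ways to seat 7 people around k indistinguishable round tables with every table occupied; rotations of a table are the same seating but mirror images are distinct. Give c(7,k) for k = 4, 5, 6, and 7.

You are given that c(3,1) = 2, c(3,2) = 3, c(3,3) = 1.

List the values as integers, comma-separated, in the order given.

r4: T_4,1=3×2+0=6; T_4,2=3×3+2=11; T_4,3=3×1+3=6; T_4,4=3×0+1=1
r5: T_5,2=4×11+6=50; T_5,3=4×6+11=35; T_5,4=4×1+6=10; T_5,5=4×0+1=1
r6: T_6,3=5×35+50=225; T_6,4=5×10+35=85; T_6,5=5×1+10=15; T_6,6=5×0+1=1
r7: T_7,4=6×85+225=735; T_7,5=6×15+85=175; T_7,6=6×1+15=21; T_7,7=6×0+1=1
Read c(7,4) = 735, c(7,5) = 175, c(7,6) = 21, c(7,7) = 1.

735, 175, 21, 1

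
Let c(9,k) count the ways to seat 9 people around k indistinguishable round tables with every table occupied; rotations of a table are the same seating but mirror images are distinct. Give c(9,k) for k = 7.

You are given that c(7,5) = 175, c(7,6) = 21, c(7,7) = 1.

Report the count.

r8: T_8,6=7×21+175=322; T_8,7=7×1+21=28
r9: T_9,7=8×28+322=546
Read c(9,7) = 546.

546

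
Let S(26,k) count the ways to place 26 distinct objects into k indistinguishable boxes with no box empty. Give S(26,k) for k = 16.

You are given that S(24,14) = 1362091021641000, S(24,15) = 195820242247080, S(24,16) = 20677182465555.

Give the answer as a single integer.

12725877242482560

[25] T[25,15]:15*195820242247080+1362091021641000=4299394655347200 · T[25,16]:16*20677182465555+195820242247080=526655161695960
[26] T[26,16]:16*526655161695960+4299394655347200=12725877242482560
Read S(26,16) = 12725877242482560.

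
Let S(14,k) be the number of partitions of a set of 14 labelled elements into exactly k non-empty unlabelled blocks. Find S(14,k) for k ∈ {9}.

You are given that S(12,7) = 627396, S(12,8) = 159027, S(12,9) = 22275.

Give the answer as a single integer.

5135130

[13] T[13,8]:8*159027+627396=1899612 · T[13,9]:9*22275+159027=359502
[14] T[14,9]:9*359502+1899612=5135130
Read S(14,9) = 5135130.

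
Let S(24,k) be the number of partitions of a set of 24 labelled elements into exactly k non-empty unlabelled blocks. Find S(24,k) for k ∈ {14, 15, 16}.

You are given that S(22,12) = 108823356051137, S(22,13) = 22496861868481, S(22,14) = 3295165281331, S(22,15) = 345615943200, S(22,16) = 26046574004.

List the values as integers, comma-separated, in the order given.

1362091021641000, 195820242247080, 20677182465555

r23: T_23,13=13×22496861868481+108823356051137=401282560341390; T_23,14=14×3295165281331+22496861868481=68629175807115; T_23,15=15×345615943200+3295165281331=8479404429331; T_23,16=16×26046574004+345615943200=762361127264
r24: T_24,14=14×68629175807115+401282560341390=1362091021641000; T_24,15=15×8479404429331+68629175807115=195820242247080; T_24,16=16×762361127264+8479404429331=20677182465555
Read S(24,14) = 1362091021641000, S(24,15) = 195820242247080, S(24,16) = 20677182465555.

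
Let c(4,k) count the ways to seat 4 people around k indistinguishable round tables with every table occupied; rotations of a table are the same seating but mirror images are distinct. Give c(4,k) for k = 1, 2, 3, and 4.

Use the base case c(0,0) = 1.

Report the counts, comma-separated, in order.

6, 11, 6, 1

r1: T_1,1=0×0+1=1
r2: T_2,1=1×1+0=1; T_2,2=1×0+1=1
r3: T_3,1=2×1+0=2; T_3,2=2×1+1=3; T_3,3=2×0+1=1
r4: T_4,1=3×2+0=6; T_4,2=3×3+2=11; T_4,3=3×1+3=6; T_4,4=3×0+1=1
Read c(4,1) = 6, c(4,2) = 11, c(4,3) = 6, c(4,4) = 1.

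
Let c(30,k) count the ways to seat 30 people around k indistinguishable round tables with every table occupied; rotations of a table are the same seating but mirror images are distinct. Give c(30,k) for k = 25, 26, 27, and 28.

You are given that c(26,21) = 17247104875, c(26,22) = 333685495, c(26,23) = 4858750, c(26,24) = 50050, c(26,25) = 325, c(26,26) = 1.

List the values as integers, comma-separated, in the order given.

row 27: T[27][22]=26·333685495+17247104875=25922927745  T[27][23]=26·4858750+333685495=460012995  T[27][24]=26·50050+4858750=6160050  T[27][25]=26·325+50050=58500  T[27][26]=26·1+325=351  T[27][27]=26·0+1=1
row 28: T[28][23]=27·460012995+25922927745=38343278610  T[28][24]=27·6160050+460012995=626334345  T[28][25]=27·58500+6160050=7739550  T[28][26]=27·351+58500=67977  T[28][27]=27·1+351=378  T[28][28]=27·0+1=1
row 29: T[29][24]=28·626334345+38343278610=55880640270  T[29][25]=28·7739550+626334345=843041745  T[29][26]=28·67977+7739550=9642906  T[29][27]=28·378+67977=78561  T[29][28]=28·1+378=406
row 30: T[30][25]=29·843041745+55880640270=80328850875  T[30][26]=29·9642906+843041745=1122686019  T[30][27]=29·78561+9642906=11921175  T[30][28]=29·406+78561=90335
Read c(30,25) = 80328850875, c(30,26) = 1122686019, c(30,27) = 11921175, c(30,28) = 90335.

80328850875, 1122686019, 11921175, 90335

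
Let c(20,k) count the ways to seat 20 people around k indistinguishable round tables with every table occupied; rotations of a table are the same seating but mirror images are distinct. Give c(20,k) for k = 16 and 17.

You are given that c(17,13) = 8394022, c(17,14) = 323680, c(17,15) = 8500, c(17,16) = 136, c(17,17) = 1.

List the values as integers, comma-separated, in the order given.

r18: T_18,14=17×323680+8394022=13896582; T_18,15=17×8500+323680=468180; T_18,16=17×136+8500=10812; T_18,17=17×1+136=153
r19: T_19,15=18×468180+13896582=22323822; T_19,16=18×10812+468180=662796; T_19,17=18×153+10812=13566
r20: T_20,16=19×662796+22323822=34916946; T_20,17=19×13566+662796=920550
Read c(20,16) = 34916946, c(20,17) = 920550.

34916946, 920550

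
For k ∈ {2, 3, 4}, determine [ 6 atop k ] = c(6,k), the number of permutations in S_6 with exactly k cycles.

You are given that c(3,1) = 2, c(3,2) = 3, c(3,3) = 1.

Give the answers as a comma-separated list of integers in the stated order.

i=4: T(4,1)=0+3·2=6 | T(4,2)=2+3·3=11 | T(4,3)=3+3·1=6 | T(4,4)=1+3·0=1
i=5: T(5,1)=0+4·6=24 | T(5,2)=6+4·11=50 | T(5,3)=11+4·6=35 | T(5,4)=6+4·1=10
i=6: T(6,2)=24+5·50=274 | T(6,3)=50+5·35=225 | T(6,4)=35+5·10=85
Read c(6,2) = 274, c(6,3) = 225, c(6,4) = 85.

274, 225, 85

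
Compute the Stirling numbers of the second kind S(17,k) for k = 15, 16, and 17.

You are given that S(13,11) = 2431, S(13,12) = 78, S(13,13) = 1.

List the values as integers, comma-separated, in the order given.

7820, 136, 1

[14] T[14,12]:12*78+2431=3367 · T[14,13]:13*1+78=91 · T[14,14]:14*0+1=1
[15] T[15,13]:13*91+3367=4550 · T[15,14]:14*1+91=105 · T[15,15]:15*0+1=1
[16] T[16,14]:14*105+4550=6020 · T[16,15]:15*1+105=120 · T[16,16]:16*0+1=1
[17] T[17,15]:15*120+6020=7820 · T[17,16]:16*1+120=136 · T[17,17]:17*0+1=1
Read S(17,15) = 7820, S(17,16) = 136, S(17,17) = 1.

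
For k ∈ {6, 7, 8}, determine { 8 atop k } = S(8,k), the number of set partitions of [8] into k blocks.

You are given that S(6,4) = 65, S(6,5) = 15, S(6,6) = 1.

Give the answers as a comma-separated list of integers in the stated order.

266, 28, 1

@7  (7,5):15·5+65→140, (7,6):1·6+15→21, (7,7):0·7+1→1
@8  (8,6):21·6+140→266, (8,7):1·7+21→28, (8,8):0·8+1→1
Read S(8,6) = 266, S(8,7) = 28, S(8,8) = 1.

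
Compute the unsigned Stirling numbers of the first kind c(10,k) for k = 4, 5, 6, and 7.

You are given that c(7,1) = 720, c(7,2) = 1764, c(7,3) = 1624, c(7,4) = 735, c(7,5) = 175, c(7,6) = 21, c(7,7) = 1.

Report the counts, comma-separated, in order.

i=8: T(8,2)=720+7·1764=13068 | T(8,3)=1764+7·1624=13132 | T(8,4)=1624+7·735=6769 | T(8,5)=735+7·175=1960 | T(8,6)=175+7·21=322 | T(8,7)=21+7·1=28
i=9: T(9,3)=13068+8·13132=118124 | T(9,4)=13132+8·6769=67284 | T(9,5)=6769+8·1960=22449 | T(9,6)=1960+8·322=4536 | T(9,7)=322+8·28=546
i=10: T(10,4)=118124+9·67284=723680 | T(10,5)=67284+9·22449=269325 | T(10,6)=22449+9·4536=63273 | T(10,7)=4536+9·546=9450
Read c(10,4) = 723680, c(10,5) = 269325, c(10,6) = 63273, c(10,7) = 9450.

723680, 269325, 63273, 9450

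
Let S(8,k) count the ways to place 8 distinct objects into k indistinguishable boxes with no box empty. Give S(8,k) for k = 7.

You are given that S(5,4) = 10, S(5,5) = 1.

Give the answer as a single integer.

[6] T[6,5]:5*1+10=15 · T[6,6]:6*0+1=1
[7] T[7,6]:6*1+15=21 · T[7,7]:7*0+1=1
[8] T[8,7]:7*1+21=28
Read S(8,7) = 28.

28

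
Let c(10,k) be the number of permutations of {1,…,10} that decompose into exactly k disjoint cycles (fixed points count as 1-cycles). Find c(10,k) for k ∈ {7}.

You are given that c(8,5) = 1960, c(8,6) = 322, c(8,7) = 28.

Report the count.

9450

@9  (9,6):322·8+1960→4536, (9,7):28·8+322→546
@10  (10,7):546·9+4536→9450
Read c(10,7) = 9450.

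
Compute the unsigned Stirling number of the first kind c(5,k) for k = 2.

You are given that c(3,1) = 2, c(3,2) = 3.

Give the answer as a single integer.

i=4: T(4,1)=0+3·2=6 | T(4,2)=2+3·3=11
i=5: T(5,2)=6+4·11=50
Read c(5,2) = 50.

50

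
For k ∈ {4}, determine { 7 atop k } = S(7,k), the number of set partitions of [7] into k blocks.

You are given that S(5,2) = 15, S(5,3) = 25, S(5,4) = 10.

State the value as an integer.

r6: T_6,3=3×25+15=90; T_6,4=4×10+25=65
r7: T_7,4=4×65+90=350
Read S(7,4) = 350.

350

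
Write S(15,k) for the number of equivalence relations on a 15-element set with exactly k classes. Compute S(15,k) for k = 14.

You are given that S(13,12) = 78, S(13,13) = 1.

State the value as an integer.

row 14: T[14][13]=13·1+78=91  T[14][14]=14·0+1=1
row 15: T[15][14]=14·1+91=105
Read S(15,14) = 105.

105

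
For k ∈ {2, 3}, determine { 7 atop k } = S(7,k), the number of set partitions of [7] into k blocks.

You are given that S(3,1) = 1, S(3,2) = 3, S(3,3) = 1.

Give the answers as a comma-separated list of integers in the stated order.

[4] T[4,1]:1*1+0=1 · T[4,2]:2*3+1=7 · T[4,3]:3*1+3=6
[5] T[5,1]:1*1+0=1 · T[5,2]:2*7+1=15 · T[5,3]:3*6+7=25
[6] T[6,1]:1*1+0=1 · T[6,2]:2*15+1=31 · T[6,3]:3*25+15=90
[7] T[7,2]:2*31+1=63 · T[7,3]:3*90+31=301
Read S(7,2) = 63, S(7,3) = 301.

63, 301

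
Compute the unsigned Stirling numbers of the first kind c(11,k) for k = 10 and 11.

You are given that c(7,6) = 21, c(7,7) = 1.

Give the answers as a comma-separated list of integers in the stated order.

row 8: T[8][7]=7·1+21=28  T[8][8]=7·0+1=1
row 9: T[9][8]=8·1+28=36  T[9][9]=8·0+1=1
row 10: T[10][9]=9·1+36=45  T[10][10]=9·0+1=1
row 11: T[11][10]=10·1+45=55  T[11][11]=10·0+1=1
Read c(11,10) = 55, c(11,11) = 1.

55, 1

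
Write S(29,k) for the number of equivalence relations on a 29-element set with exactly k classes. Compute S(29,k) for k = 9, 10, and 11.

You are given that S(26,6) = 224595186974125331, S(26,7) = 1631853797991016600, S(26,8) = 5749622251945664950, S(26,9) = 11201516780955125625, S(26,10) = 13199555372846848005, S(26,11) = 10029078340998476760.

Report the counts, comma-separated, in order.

9452962848327254398506, 16392038075086211019625, 18059551225961878690915

[27] T[27,7]:7*1631853797991016600+224595186974125331=11647571772911241531 · T[27,8]:8*5749622251945664950+1631853797991016600=47628831813556336200 · T[27,9]:9*11201516780955125625+5749622251945664950=106563273280541795575 · T[27,10]:10*13199555372846848005+11201516780955125625=143197070509423605675 · T[27,11]:11*10029078340998476760+13199555372846848005=123519417123830092365
[28] T[28,8]:8*47628831813556336200+11647571772911241531=392678226281361931131 · T[28,9]:9*106563273280541795575+47628831813556336200=1006698291338432496375 · T[28,10]:10*143197070509423605675+106563273280541795575=1538533978374777852325 · T[28,11]:11*123519417123830092365+143197070509423605675=1501910658871554621690
[29] T[29,9]:9*1006698291338432496375+392678226281361931131=9452962848327254398506 · T[29,10]:10*1538533978374777852325+1006698291338432496375=16392038075086211019625 · T[29,11]:11*1501910658871554621690+1538533978374777852325=18059551225961878690915
Read S(29,9) = 9452962848327254398506, S(29,10) = 16392038075086211019625, S(29,11) = 18059551225961878690915.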